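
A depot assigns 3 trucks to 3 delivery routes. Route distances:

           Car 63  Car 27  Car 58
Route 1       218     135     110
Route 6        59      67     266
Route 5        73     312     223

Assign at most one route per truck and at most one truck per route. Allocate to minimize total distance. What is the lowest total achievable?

This is a one-to-one assignment (minimum-cost bipartite matching).
Optimal: Car 63→Route 5 (73 km), Car 27→Route 6 (67 km), Car 58→Route 1 (110 km) — total 73+67+110 = 250 km.
Row-greedy (each truck in turn takes its cheapest remaining route) gives 417 km, worse by 167.
Next-best assignment: Car 63→Route 6, Car 27→Route 1, Car 58→Route 5 = 417 km.

Min total: 250 km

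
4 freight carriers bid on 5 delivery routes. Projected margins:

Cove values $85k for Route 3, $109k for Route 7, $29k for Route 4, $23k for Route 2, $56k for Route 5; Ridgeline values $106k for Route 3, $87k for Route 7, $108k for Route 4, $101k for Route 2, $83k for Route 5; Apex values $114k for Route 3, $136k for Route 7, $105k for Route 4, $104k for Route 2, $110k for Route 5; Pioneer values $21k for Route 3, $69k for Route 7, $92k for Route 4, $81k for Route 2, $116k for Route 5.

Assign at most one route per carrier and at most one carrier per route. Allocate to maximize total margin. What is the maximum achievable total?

Treat this as an assignment problem: match each carrier to one route.
Optimal: Cove→Route 7 ($109k), Ridgeline→Route 4 ($108k), Apex→Route 3 ($114k), Pioneer→Route 5 ($116k) — total 109+108+114+116 = $447k.
Every other assignment is strictly worse.

Max total: $447k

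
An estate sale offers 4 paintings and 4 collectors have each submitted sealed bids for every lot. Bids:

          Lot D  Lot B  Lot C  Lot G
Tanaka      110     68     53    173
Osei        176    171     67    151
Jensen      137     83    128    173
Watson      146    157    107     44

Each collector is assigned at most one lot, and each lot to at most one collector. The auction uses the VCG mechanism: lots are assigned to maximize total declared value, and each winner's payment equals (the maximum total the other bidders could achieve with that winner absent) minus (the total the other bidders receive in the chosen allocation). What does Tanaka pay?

Efficient allocation: Tanaka→Lot G ($173), Osei→Lot D ($176), Jensen→Lot C ($128), Watson→Lot B ($157); total welfare W = $634.
Tanaka receives Lot G at value $173, so the others get W − 173 = $461.
Without Tanaka: best allocation of the remaining 3 bidders over all 4 lots is Osei→Lot D ($176), Jensen→Lot G ($173), Watson→Lot B ($157), total $506.
VCG payment = (others' best without Tanaka) − (others' welfare with Tanaka) = 506 − 461 = $45.

Tanaka pays $45.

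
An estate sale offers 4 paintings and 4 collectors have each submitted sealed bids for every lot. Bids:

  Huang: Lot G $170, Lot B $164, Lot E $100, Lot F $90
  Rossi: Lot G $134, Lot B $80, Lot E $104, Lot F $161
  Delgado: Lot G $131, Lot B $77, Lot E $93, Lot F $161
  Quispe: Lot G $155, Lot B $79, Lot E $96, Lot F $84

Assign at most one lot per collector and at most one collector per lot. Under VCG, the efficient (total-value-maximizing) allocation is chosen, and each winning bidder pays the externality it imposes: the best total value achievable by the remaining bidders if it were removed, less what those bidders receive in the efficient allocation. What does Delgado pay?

Efficient allocation: Huang→Lot B ($164), Rossi→Lot E ($104), Delgado→Lot F ($161), Quispe→Lot G ($155); total welfare W = $584.
Delgado receives Lot F at value $161, so the others get W − 161 = $423.
Without Delgado: best allocation of the remaining 3 bidders over all 4 lots is Huang→Lot B ($164), Rossi→Lot F ($161), Quispe→Lot G ($155), total $480.
VCG payment = (others' best without Delgado) − (others' welfare with Delgado) = 480 − 423 = $57.

Delgado pays $57.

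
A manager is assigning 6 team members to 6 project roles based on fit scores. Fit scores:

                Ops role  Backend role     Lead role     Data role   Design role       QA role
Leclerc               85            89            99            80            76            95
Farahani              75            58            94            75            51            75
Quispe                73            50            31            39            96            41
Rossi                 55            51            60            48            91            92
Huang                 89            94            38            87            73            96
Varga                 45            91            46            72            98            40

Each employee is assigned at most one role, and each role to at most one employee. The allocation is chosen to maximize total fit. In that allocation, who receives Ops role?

Leclerc receives Ops role.

This is a one-to-one assignment (maximum-weight bipartite matching).
Optimal: Leclerc→Ops role (85 pts), Farahani→Lead role (94 pts), Quispe→Design role (96 pts), Rossi→QA role (92 pts), Huang→Data role (87 pts), Varga→Backend role (91 pts) — total 85+94+96+92+87+91 = 545 pts.
Next-best assignment: Leclerc→Lead role, Farahani→Data role, Quispe→Design role, Rossi→QA role, Huang→Ops role, Varga→Backend role = 542 pts.
No other one-to-one assignment exceeds 545 pts.
Leclerc's own top role is Lead role (99 pts), but forcing Leclerc→Lead role and reassigning the rest optimally gives only 542 pts — worse by 3.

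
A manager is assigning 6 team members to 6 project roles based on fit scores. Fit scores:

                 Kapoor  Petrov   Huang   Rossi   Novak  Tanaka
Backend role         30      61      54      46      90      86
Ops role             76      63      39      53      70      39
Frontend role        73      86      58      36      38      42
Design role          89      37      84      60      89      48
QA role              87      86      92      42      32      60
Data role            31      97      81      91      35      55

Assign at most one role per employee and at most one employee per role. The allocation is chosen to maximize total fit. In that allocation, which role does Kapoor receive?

Kapoor receives Ops role.

Optimal: Kapoor→Ops role (76 pts), Petrov→Frontend role (86 pts), Huang→QA role (92 pts), Rossi→Data role (91 pts), Novak→Design role (89 pts), Tanaka→Backend role (86 pts) — total 76+86+92+91+89+86 = 520 pts.
Column-greedy (each role in turn goes to its best remaining employee) gives 487 pts, worse by 33.
Next-best assignment: Kapoor→Design role, Petrov→Frontend role, Huang→QA role, Rossi→Data role, Novak→Ops role, Tanaka→Backend role = 514 pts.
Checked against all permutations: 520 pts is optimal.
Kapoor's own top role is Design role (89 pts), but forcing Kapoor→Design role and reassigning the rest optimally gives only 514 pts — worse by 6.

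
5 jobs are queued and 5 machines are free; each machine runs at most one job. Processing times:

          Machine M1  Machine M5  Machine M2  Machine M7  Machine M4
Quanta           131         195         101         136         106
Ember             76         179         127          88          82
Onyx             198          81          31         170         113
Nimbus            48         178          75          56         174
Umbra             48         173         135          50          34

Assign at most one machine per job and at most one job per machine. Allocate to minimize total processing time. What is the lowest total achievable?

Minimum total: 348 min

Optimal: Quanta→Machine M2 (101 min), Ember→Machine M1 (76 min), Onyx→Machine M5 (81 min), Nimbus→Machine M7 (56 min), Umbra→Machine M4 (34 min) — total 101+76+81+56+34 = 348 min.
Column-greedy (each machine in turn goes to its cheapest remaining job) gives 362 min, worse by 14.
Next-best assignment: Quanta→Machine M2, Ember→Machine M7, Onyx→Machine M5, Nimbus→Machine M1, Umbra→Machine M4 = 352 min.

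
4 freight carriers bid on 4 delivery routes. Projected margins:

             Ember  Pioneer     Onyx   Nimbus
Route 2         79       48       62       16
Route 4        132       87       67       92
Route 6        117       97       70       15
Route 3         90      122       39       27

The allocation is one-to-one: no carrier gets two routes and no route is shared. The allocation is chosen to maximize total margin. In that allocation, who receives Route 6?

This is a one-to-one assignment (maximum-weight bipartite matching).
Optimal: Ember→Route 6 ($117k), Pioneer→Route 3 ($122k), Onyx→Route 2 ($62k), Nimbus→Route 4 ($92k) — total 117+122+62+92 = $393k.
Column-greedy (each route in turn goes to its best remaining carrier) gives $307k, worse by 86.
Next-best assignment: Ember→Route 2, Pioneer→Route 3, Onyx→Route 6, Nimbus→Route 4 = $363k.
Every other assignment is strictly worse.
Ember's own top route is Route 4 ($132k), but forcing Ember→Route 4 and reassigning the rest optimally gives only $340k — worse by 53.

Ember receives Route 6.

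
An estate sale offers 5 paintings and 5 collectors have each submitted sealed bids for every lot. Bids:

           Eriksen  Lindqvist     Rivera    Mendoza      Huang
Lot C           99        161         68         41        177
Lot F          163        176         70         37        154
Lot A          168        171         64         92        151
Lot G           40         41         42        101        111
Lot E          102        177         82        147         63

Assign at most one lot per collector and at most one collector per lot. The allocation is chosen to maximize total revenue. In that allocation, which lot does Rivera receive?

This is a one-to-one assignment (maximum-weight bipartite matching).
Optimal: Eriksen→Lot A ($168), Lindqvist→Lot F ($176), Rivera→Lot G ($42), Mendoza→Lot E ($147), Huang→Lot C ($177) — total 168+176+42+147+177 = $710.
Row-greedy (each collector in turn takes its best remaining lot) gives $693, worse by 17.
Rivera's own top lot is Lot E ($82), but forcing Rivera→Lot E and reassigning the rest optimally gives only $704 — worse by 6.

Rivera receives Lot G.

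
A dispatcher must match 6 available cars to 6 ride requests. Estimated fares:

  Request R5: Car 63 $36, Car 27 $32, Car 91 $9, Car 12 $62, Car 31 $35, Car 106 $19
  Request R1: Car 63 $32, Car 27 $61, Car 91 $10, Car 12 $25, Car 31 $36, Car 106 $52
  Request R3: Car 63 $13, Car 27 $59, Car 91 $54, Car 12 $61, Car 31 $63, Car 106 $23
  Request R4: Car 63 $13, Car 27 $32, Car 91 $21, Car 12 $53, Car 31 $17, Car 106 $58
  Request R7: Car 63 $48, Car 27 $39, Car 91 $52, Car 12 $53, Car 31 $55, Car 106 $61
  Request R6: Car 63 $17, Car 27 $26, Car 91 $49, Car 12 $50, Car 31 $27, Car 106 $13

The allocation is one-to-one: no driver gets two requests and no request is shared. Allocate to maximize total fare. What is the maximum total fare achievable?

Maximum total: $341

Optimal: Car 63→Request R7 ($48), Car 27→Request R1 ($61), Car 91→Request R6 ($49), Car 12→Request R5 ($62), Car 31→Request R3 ($63), Car 106→Request R4 ($58) — total 48+61+49+62+63+58 = $341.
Row-greedy (each driver in turn takes its best remaining request) gives $310, worse by 31.
Next-best assignment: Car 63→Request R5, Car 27→Request R1, Car 91→Request R6, Car 12→Request R4, Car 31→Request R3, Car 106→Request R7 = $323.
Swapping Car 12↔Car 91 (Car 12→Request R6 $50, Car 91→Request R5 $9) loses 52.
No other one-to-one assignment exceeds $341.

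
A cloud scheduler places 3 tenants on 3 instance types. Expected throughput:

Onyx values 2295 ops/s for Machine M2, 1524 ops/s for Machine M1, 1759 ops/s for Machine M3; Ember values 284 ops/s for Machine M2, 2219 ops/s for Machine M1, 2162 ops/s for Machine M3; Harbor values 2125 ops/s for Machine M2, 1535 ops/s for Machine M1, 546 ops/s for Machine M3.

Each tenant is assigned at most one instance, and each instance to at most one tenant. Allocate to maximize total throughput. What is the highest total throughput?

Treat this as an assignment problem: match each tenant to one instance.
Optimal: Onyx→Machine M3 (1759 ops/s), Ember→Machine M1 (2219 ops/s), Harbor→Machine M2 (2125 ops/s) — total 1759+2219+2125 = 6103 ops/s.
Row-greedy (each tenant in turn takes its best remaining instance) gives 5060 ops/s, worse by 1043.

Max total: 6103 ops/s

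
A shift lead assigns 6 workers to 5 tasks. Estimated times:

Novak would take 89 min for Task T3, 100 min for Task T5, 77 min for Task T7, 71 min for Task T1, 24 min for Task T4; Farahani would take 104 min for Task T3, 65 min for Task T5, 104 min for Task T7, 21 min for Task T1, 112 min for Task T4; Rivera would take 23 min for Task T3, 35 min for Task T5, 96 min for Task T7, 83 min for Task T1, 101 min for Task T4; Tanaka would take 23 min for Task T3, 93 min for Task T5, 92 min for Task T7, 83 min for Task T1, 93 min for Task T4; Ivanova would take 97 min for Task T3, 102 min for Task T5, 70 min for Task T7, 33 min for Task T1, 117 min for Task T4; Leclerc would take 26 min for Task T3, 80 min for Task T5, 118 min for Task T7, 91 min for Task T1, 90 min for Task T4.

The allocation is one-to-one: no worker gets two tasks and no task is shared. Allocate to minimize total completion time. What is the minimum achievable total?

Optimal: Tanaka→Task T3 (23 min), Rivera→Task T5 (35 min), Ivanova→Task T7 (70 min), Farahani→Task T1 (21 min), Novak→Task T4 (24 min) — total 23+35+70+21+24 = 173 min.
Column-greedy (each task in turn goes to its cheapest remaining worker) gives 319 min, worse by 146.
Next-best assignment: Leclerc→Task T3, Rivera→Task T5, Ivanova→Task T7, Farahani→Task T1, Novak→Task T4 = 176 min.
Every other assignment is strictly worse.

Min total: 173 min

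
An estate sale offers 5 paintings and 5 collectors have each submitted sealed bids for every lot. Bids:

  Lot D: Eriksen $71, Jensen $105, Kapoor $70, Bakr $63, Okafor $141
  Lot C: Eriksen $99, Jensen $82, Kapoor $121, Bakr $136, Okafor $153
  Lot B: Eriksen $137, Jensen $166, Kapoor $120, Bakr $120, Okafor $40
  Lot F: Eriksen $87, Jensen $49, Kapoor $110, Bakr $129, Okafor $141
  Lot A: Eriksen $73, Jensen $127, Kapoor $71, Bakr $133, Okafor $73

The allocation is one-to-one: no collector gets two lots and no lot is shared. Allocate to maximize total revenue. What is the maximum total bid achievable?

Optimal: Eriksen→Lot B ($137), Jensen→Lot A ($127), Kapoor→Lot C ($121), Bakr→Lot F ($129), Okafor→Lot D ($141) — total 137+127+121+129+141 = $655.
Every other assignment is strictly worse.

Maximum total: $655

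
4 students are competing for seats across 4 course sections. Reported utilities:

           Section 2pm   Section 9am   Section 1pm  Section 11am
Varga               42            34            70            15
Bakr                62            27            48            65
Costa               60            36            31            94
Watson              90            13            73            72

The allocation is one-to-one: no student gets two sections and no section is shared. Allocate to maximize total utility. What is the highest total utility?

Optimal: Varga→Section 1pm (70 points), Bakr→Section 9am (27 points), Costa→Section 11am (94 points), Watson→Section 2pm (90 points) — total 70+27+94+90 = 281 points.
Row-greedy (each student in turn takes its best remaining section) gives 208 points, worse by 73.
Next-best assignment: Varga→Section 9am, Bakr→Section 1pm, Costa→Section 11am, Watson→Section 2pm = 266 points.
Every other assignment is strictly worse.

Max total: 281 points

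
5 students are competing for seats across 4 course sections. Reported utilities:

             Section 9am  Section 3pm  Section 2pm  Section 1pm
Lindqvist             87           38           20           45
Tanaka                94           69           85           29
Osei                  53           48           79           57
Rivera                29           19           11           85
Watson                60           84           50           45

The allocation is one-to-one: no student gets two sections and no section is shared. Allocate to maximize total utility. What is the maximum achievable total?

Optimal: Tanaka→Section 9am (94 points), Watson→Section 3pm (84 points), Osei→Section 2pm (79 points), Rivera→Section 1pm (85 points) — total 94+84+79+85 = 342 points.
Row-greedy (each student in turn takes its best remaining section) gives 248 points, worse by 94.

Max total: 342 points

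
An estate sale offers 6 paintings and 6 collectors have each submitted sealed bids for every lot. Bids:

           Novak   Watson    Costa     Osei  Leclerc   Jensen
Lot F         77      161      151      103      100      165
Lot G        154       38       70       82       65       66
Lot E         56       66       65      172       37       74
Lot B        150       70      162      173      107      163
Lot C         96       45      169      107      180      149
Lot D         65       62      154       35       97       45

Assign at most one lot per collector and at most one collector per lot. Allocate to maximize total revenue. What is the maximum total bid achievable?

Optimal: Novak→Lot G ($154), Watson→Lot F ($161), Costa→Lot D ($154), Osei→Lot E ($172), Leclerc→Lot C ($180), Jensen→Lot B ($163) — total 154+161+154+172+180+163 = $984.
Row-greedy (each collector in turn takes its best remaining lot) gives $828, worse by 156.
Next-best assignment: Novak→Lot G, Watson→Lot F, Costa→Lot C, Osei→Lot E, Leclerc→Lot D, Jensen→Lot B = $916.
Swapping Novak↔Leclerc (Novak→Lot C $96, Leclerc→Lot G $65) loses 173.

Maximum total: $984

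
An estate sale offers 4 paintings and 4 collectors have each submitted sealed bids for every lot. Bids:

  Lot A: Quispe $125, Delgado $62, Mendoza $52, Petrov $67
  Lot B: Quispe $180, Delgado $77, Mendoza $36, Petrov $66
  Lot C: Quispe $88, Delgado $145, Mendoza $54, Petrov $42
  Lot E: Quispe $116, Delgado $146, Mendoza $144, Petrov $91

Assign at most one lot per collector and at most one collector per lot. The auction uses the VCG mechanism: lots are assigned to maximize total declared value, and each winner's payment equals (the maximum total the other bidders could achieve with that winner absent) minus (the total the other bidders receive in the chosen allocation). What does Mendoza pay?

Mendoza pays $24.

Efficient allocation: Quispe→Lot B ($180), Delgado→Lot C ($145), Mendoza→Lot E ($144), Petrov→Lot A ($67); total welfare W = $536.
Mendoza receives Lot E at value $144, so the others get W − 144 = $392.
Without Mendoza: best allocation of the remaining 3 bidders over all 4 lots is Quispe→Lot B ($180), Delgado→Lot C ($145), Petrov→Lot E ($91), total $416.
VCG payment = (others' best without Mendoza) − (others' welfare with Mendoza) = 416 − 392 = $24.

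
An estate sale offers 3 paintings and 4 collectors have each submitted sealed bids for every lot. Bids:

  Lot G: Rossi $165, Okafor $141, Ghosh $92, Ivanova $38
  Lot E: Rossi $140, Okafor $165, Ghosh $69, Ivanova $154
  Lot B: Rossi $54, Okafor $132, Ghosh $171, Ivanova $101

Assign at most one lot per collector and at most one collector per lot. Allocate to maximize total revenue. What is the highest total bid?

Optimal: Rossi→Lot G ($165), Okafor→Lot E ($165), Ghosh→Lot B ($171) — total 165+165+171 = $501.
Swapping Ghosh↔Rossi (Ghosh→Lot G $92, Rossi→Lot B $54) loses 190.

Maximum total: $501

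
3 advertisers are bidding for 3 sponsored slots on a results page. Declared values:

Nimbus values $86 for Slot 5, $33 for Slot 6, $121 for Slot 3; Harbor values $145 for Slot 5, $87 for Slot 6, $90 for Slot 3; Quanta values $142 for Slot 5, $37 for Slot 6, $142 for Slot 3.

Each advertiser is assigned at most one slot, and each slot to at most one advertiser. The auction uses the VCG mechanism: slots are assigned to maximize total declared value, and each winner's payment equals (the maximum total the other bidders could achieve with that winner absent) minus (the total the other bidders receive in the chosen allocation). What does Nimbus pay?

Efficient allocation: Nimbus→Slot 3 ($121), Harbor→Slot 6 ($87), Quanta→Slot 5 ($142); total welfare W = $350.
Nimbus receives Slot 3 at value $121, so the others get W − 121 = $229.
Without Nimbus: best allocation of the remaining 2 bidders over all 3 slots is Harbor→Slot 5 ($145), Quanta→Slot 3 ($142), total $287.
VCG payment = (others' best without Nimbus) − (others' welfare with Nimbus) = 287 − 229 = $58.

Nimbus pays $58.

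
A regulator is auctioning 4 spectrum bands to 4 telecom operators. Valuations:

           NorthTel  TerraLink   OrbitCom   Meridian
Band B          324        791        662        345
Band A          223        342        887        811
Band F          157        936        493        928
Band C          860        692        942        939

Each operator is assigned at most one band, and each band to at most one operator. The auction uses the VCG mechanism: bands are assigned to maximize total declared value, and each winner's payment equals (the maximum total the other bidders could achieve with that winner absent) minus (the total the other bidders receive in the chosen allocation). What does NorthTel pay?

NorthTel pays $156M.

Efficient allocation: NorthTel→Band C ($860M), TerraLink→Band B ($791M), OrbitCom→Band A ($887M), Meridian→Band F ($928M); total welfare W = $3466M.
NorthTel receives Band C at value $860M, so the others get W − 860 = $2606M.
Without NorthTel: best allocation of the remaining 3 bidders over all 4 bands is TerraLink→Band F ($936M), OrbitCom→Band A ($887M), Meridian→Band C ($939M), total $2762M.
VCG payment = (others' best without NorthTel) − (others' welfare with NorthTel) = 2762 − 2606 = $156M.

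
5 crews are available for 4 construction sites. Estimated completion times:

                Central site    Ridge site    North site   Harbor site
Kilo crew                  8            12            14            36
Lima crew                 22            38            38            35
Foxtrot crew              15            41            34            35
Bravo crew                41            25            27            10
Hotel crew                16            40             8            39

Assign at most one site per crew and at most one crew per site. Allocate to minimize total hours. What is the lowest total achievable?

Minimum total: 45 hours

This is a one-to-one assignment (minimum-cost bipartite matching).
Optimal: Foxtrot crew→Central site (15 hours), Kilo crew→Ridge site (12 hours), Hotel crew→North site (8 hours), Bravo crew→Harbor site (10 hours) — total 15+12+8+10 = 45 hours.
Row-greedy (each crew in turn takes its cheapest remaining site) gives 102 hours, worse by 57.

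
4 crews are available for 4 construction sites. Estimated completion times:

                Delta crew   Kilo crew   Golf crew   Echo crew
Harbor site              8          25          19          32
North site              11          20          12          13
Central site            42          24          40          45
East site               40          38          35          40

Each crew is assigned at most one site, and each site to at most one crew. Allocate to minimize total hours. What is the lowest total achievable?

Optimal: Delta crew→Harbor site (8 hours), Kilo crew→Central site (24 hours), Golf crew→East site (35 hours), Echo crew→North site (13 hours) — total 8+24+35+13 = 80 hours.
Next-best assignment: Delta crew→Harbor site, Kilo crew→Central site, Golf crew→North site, Echo crew→East site = 84 hours.
Swapping Golf crew↔Delta crew (Golf crew→Harbor site 19 hours, Delta crew→East site 40 hours) adds 16.

Minimum total: 80 hours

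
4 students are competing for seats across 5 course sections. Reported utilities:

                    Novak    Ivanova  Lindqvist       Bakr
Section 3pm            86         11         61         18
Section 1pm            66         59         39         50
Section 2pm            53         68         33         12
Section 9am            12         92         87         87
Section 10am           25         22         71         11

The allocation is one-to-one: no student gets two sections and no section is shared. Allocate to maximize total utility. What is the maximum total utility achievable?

This is the linear assignment problem.
Optimal: Novak→Section 3pm (86 points), Ivanova→Section 2pm (68 points), Lindqvist→Section 10am (71 points), Bakr→Section 9am (87 points) — total 86+68+71+87 = 312 points.
Next-best assignment: Novak→Section 3pm, Ivanova→Section 1pm, Lindqvist→Section 10am, Bakr→Section 9am = 303 points.
Swapping Lindqvist↔Bakr (Lindqvist→Section 9am 87 points, Bakr→Section 10am 11 points) loses 60.

Maximum total: 312 points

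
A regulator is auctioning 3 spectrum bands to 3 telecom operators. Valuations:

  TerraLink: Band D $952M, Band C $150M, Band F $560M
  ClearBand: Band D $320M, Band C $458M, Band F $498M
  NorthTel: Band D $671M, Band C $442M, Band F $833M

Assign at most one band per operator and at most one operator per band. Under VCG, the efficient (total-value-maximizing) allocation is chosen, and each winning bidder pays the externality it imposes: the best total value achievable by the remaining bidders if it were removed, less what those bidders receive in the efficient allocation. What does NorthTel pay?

Efficient allocation: TerraLink→Band D ($952M), ClearBand→Band C ($458M), NorthTel→Band F ($833M); total welfare W = $2243M.
NorthTel receives Band F at value $833M, so the others get W − 833 = $1410M.
Without NorthTel: best allocation of the remaining 2 bidders over all 3 bands is TerraLink→Band D ($952M), ClearBand→Band F ($498M), total $1450M.
VCG payment = (others' best without NorthTel) − (others' welfare with NorthTel) = 1450 − 1410 = $40M.

NorthTel pays $40M.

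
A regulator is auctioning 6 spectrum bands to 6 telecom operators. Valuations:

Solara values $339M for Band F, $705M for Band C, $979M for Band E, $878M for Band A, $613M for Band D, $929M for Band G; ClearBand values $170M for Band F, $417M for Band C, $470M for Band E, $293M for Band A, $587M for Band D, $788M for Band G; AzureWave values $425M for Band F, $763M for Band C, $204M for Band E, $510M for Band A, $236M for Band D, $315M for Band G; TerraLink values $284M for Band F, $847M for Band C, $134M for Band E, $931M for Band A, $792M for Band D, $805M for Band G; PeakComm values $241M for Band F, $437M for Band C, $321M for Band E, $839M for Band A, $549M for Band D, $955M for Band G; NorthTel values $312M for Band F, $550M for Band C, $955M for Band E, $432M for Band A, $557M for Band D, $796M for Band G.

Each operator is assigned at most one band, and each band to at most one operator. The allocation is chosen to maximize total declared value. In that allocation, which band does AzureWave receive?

AzureWave receives Band F.

Optimal: Solara→Band A ($878M), ClearBand→Band D ($587M), AzureWave→Band F ($425M), TerraLink→Band C ($847M), PeakComm→Band G ($955M), NorthTel→Band E ($955M) — total 878+587+425+847+955+955 = $4647M.
Column-greedy (each band in turn goes to its best remaining operator) gives $4473M, worse by 174.
AzureWave's own top band is Band C ($763M), but forcing AzureWave→Band C and reassigning the rest optimally gives only $4530M — worse by 117.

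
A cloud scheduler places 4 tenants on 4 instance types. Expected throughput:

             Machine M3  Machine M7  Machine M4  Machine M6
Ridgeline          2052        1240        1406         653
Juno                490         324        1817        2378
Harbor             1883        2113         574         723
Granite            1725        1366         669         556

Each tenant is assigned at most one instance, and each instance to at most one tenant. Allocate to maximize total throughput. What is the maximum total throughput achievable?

Treat this as an assignment problem: match each tenant to one instance.
Optimal: Ridgeline→Machine M4 (1406 ops/s), Juno→Machine M6 (2378 ops/s), Harbor→Machine M7 (2113 ops/s), Granite→Machine M3 (1725 ops/s) — total 1406+2378+2113+1725 = 7622 ops/s.
Column-greedy (each instance in turn goes to its best remaining tenant) gives 6538 ops/s, worse by 1084.
Swapping Granite↔Harbor (Granite→Machine M7 1366 ops/s, Harbor→Machine M3 1883 ops/s) loses 589.

Max total: 7622 ops/s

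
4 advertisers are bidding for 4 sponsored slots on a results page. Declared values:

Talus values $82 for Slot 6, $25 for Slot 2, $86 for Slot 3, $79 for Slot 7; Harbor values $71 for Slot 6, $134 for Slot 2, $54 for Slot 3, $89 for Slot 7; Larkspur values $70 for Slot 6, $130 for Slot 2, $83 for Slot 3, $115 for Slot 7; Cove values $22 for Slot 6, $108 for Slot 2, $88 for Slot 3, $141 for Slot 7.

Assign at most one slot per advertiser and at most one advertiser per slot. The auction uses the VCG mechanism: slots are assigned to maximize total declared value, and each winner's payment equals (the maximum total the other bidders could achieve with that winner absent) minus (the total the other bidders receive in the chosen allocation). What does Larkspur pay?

Larkspur pays $4.

Efficient allocation: Talus→Slot 6 ($82), Harbor→Slot 2 ($134), Larkspur→Slot 3 ($83), Cove→Slot 7 ($141); total welfare W = $440.
Larkspur receives Slot 3 at value $83, so the others get W − 83 = $357.
Without Larkspur: best allocation of the remaining 3 bidders over all 4 slots is Talus→Slot 3 ($86), Harbor→Slot 2 ($134), Cove→Slot 7 ($141), total $361.
VCG payment = (others' best without Larkspur) − (others' welfare with Larkspur) = 361 − 357 = $4.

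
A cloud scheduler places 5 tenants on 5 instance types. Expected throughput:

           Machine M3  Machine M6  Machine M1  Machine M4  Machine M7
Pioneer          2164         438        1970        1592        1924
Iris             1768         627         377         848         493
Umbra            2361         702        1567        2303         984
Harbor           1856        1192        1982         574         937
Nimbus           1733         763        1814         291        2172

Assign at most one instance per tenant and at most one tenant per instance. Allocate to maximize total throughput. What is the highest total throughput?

Treat this as an assignment problem: match each tenant to one instance.
Optimal: Pioneer→Machine M1 (1970 ops/s), Iris→Machine M3 (1768 ops/s), Umbra→Machine M4 (2303 ops/s), Harbor→Machine M6 (1192 ops/s), Nimbus→Machine M7 (2172 ops/s) — total 1970+1768+2303+1192+2172 = 9405 ops/s.
Row-greedy (each tenant in turn takes its best remaining instance) gives 7943 ops/s, worse by 1462.
No other one-to-one assignment exceeds 9405 ops/s.

Maximum total: 9405 ops/s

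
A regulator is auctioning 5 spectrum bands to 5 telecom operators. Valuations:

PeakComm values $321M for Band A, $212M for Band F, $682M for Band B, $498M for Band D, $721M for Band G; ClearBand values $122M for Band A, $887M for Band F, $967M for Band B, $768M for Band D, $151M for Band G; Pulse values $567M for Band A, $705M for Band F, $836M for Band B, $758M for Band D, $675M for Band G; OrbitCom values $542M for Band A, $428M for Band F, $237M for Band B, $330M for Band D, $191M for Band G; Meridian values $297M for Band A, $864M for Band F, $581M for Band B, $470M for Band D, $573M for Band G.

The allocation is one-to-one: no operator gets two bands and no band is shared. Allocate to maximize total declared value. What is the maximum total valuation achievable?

Max total: $3852M

Optimal: PeakComm→Band G ($721M), ClearBand→Band B ($967M), Pulse→Band D ($758M), OrbitCom→Band A ($542M), Meridian→Band F ($864M) — total 721+967+758+542+864 = $3852M.
Column-greedy (each band in turn goes to its best remaining operator) gives $2797M, worse by 1055.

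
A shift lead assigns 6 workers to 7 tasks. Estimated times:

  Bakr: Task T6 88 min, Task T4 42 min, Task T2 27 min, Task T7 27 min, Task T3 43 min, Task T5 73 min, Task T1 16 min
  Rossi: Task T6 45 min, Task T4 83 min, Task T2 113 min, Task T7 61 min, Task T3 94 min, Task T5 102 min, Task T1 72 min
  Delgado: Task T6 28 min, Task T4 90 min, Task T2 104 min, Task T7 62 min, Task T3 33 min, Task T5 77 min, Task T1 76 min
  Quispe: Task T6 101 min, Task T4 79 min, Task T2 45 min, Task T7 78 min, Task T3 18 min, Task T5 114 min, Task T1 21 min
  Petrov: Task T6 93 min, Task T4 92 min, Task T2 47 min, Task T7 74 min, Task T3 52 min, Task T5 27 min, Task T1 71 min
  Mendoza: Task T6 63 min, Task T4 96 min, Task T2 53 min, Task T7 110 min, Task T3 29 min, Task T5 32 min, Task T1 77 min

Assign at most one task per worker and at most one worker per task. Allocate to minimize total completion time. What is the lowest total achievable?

Min total: 193 min

This is the linear assignment problem.
Optimal: Bakr→Task T2 (27 min), Rossi→Task T7 (61 min), Delgado→Task T6 (28 min), Quispe→Task T1 (21 min), Petrov→Task T5 (27 min), Mendoza→Task T3 (29 min) — total 27+61+28+21+27+29 = 193 min.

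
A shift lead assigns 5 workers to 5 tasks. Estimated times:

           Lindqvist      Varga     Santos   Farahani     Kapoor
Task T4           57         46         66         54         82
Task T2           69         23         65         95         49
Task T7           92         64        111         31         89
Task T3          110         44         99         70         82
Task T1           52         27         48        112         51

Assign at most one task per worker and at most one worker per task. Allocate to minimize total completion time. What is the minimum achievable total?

Optimal: Lindqvist→Task T4 (57 min), Varga→Task T3 (44 min), Santos→Task T1 (48 min), Farahani→Task T7 (31 min), Kapoor→Task T2 (49 min) — total 57+44+48+31+49 = 229 min.

Minimum total: 229 min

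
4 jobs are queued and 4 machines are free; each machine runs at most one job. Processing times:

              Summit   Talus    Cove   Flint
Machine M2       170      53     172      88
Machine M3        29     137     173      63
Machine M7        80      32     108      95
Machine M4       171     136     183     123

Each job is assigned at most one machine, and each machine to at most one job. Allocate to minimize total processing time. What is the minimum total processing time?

Min total: 313 min

Optimal: Summit→Machine M3 (29 min), Talus→Machine M2 (53 min), Cove→Machine M7 (108 min), Flint→Machine M4 (123 min) — total 29+53+108+123 = 313 min.
Column-greedy (each machine in turn goes to its cheapest remaining job) gives 360 min, worse by 47.
Next-best assignment: Summit→Machine M3, Talus→Machine M7, Cove→Machine M4, Flint→Machine M2 = 332 min.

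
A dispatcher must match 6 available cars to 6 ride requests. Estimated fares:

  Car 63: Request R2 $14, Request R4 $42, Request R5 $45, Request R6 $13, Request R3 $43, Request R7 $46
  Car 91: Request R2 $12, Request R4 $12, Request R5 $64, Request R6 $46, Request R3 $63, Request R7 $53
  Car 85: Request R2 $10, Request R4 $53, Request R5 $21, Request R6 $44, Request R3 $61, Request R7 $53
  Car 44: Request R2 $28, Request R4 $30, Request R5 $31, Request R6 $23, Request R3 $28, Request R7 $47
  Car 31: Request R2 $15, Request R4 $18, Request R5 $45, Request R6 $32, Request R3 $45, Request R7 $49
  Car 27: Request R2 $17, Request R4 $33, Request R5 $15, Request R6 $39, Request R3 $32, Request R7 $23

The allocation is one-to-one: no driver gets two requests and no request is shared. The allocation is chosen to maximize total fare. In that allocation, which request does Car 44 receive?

Optimal: Car 63→Request R4 ($42), Car 91→Request R5 ($64), Car 85→Request R3 ($61), Car 44→Request R2 ($28), Car 31→Request R7 ($49), Car 27→Request R6 ($39) — total 42+64+61+28+49+39 = $283.
Car 44's own top request is Request R7 ($47), but forcing Car 44→Request R7 and reassigning the rest optimally gives only $268 — worse by 15.

Car 44 receives Request R2.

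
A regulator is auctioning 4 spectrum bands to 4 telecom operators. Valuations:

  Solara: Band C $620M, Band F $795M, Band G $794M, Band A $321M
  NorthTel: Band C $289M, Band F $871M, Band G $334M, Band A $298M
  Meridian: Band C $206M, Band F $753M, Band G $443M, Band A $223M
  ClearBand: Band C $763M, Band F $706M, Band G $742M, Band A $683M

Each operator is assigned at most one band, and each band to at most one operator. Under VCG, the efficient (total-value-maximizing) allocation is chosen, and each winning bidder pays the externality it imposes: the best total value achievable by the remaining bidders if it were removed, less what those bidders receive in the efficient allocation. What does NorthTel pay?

Efficient allocation: Solara→Band G ($794M), NorthTel→Band F ($871M), Meridian→Band A ($223M), ClearBand→Band C ($763M); total welfare W = $2651M.
NorthTel receives Band F at value $871M, so the others get W − 871 = $1780M.
Without NorthTel: best allocation of the remaining 3 bidders over all 4 bands is Solara→Band G ($794M), Meridian→Band F ($753M), ClearBand→Band C ($763M), total $2310M.
VCG payment = (others' best without NorthTel) − (others' welfare with NorthTel) = 2310 − 1780 = $530M.

NorthTel pays $530M.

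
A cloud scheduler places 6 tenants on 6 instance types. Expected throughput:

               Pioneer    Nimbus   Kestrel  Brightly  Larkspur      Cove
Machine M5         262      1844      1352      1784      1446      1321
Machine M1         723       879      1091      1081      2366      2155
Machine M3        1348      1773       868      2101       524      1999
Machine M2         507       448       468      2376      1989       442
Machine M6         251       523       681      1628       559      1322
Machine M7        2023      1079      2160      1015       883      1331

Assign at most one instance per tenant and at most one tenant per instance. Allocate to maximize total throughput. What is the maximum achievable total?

Max total: 11416 ops/s

Optimal: Pioneer→Machine M3 (1348 ops/s), Nimbus→Machine M5 (1844 ops/s), Kestrel→Machine M7 (2160 ops/s), Brightly→Machine M2 (2376 ops/s), Larkspur→Machine M1 (2366 ops/s), Cove→Machine M6 (1322 ops/s) — total 1348+1844+2160+2376+2366+1322 = 11416 ops/s.
Row-greedy (each tenant in turn takes its best remaining instance) gives 9892 ops/s, worse by 1524.
Swapping Brightly↔Nimbus (Brightly→Machine M5 1784 ops/s, Nimbus→Machine M2 448 ops/s) loses 1988.
Every other assignment is strictly worse.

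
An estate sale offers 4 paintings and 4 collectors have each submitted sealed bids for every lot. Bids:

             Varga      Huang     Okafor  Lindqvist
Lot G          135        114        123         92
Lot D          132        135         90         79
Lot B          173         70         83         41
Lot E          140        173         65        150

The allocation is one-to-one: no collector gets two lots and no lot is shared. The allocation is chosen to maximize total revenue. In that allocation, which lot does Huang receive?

Huang receives Lot D.

Optimal: Varga→Lot B ($173), Huang→Lot D ($135), Okafor→Lot G ($123), Lindqvist→Lot E ($150) — total 173+135+123+150 = $581.
Row-greedy (each collector in turn takes its best remaining lot) gives $548, worse by 33.
Next-best assignment: Varga→Lot B, Huang→Lot E, Okafor→Lot G, Lindqvist→Lot D = $548.
Swapping Lindqvist↔Okafor (Lindqvist→Lot G $92, Okafor→Lot E $65) loses 116.
No other one-to-one assignment exceeds $581.
Huang's own top lot is Lot E ($173), but forcing Huang→Lot E and reassigning the rest optimally gives only $548 — worse by 33.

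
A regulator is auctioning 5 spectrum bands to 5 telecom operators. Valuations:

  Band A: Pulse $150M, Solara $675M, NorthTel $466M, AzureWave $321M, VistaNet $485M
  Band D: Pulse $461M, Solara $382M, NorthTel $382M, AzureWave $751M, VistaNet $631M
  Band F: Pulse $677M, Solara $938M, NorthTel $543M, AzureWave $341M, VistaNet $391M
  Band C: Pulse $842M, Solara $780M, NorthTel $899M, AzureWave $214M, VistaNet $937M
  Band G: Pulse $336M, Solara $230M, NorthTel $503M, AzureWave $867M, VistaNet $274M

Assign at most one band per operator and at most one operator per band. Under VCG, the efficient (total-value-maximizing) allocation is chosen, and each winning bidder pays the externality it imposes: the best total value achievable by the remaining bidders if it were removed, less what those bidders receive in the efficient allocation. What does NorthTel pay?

Efficient allocation: Pulse→Band F ($677M), Solara→Band A ($675M), NorthTel→Band C ($899M), AzureWave→Band G ($867M), VistaNet→Band D ($631M); total welfare W = $3749M.
NorthTel receives Band C at value $899M, so the others get W − 899 = $2850M.
Without NorthTel: best allocation of the remaining 4 bidders over all 5 bands is Pulse→Band C ($842M), Solara→Band F ($938M), AzureWave→Band G ($867M), VistaNet→Band D ($631M), total $3278M.
VCG payment = (others' best without NorthTel) − (others' welfare with NorthTel) = 3278 − 2850 = $428M.

NorthTel pays $428M.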